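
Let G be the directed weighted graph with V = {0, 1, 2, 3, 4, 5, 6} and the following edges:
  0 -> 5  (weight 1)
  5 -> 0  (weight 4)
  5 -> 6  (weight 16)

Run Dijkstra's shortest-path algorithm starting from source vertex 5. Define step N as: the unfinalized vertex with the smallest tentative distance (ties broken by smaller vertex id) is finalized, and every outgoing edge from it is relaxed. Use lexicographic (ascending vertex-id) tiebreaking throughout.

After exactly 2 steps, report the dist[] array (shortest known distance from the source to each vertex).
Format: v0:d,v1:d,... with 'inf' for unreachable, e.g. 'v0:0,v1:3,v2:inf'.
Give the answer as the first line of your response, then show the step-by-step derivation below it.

v0:4,v1:inf,v2:inf,v3:inf,v4:inf,v5:0,v6:16

step 1: dist = v0:4,v1:inf,v2:inf,v3:inf,v4:inf,v5:0,v6:16
step 2: dist = v0:4,v1:inf,v2:inf,v3:inf,v4:inf,v5:0,v6:16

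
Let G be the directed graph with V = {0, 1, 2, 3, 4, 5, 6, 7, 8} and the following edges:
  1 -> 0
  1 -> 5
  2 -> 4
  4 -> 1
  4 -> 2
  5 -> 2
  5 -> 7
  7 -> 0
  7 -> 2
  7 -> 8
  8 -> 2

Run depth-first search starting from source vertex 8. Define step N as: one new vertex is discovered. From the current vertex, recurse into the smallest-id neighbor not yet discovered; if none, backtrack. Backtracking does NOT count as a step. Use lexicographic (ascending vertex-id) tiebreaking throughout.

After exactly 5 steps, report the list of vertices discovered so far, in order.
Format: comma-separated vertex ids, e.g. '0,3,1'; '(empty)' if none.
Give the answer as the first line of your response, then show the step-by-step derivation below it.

8,2,4,1,0

step 1: discover 8; path=8; order=8
step 2: discover 2; path=8>2; order=8,2
step 3: discover 4; path=8>2>4; order=8,2,4
step 4: discover 1; path=8>2>4>1; order=8,2,4,1
step 5: discover 0; path=8>2>4>1>0; order=8,2,4,1,0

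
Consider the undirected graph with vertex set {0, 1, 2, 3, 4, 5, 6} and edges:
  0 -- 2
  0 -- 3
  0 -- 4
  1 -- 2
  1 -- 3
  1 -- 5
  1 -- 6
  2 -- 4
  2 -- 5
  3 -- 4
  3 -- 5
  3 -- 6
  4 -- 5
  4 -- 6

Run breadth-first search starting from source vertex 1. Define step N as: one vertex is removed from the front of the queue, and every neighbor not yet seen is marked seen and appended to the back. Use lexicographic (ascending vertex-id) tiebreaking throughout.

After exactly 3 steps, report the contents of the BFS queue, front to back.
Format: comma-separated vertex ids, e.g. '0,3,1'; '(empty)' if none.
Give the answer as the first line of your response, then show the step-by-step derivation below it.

5,6,0,4

step 1: dequeue 1; queue=[2,3,5,6]; order=1
step 2: dequeue 2; queue=[3,5,6,0,4]; order=1,2
step 3: dequeue 3; queue=[5,6,0,4]; order=1,2,3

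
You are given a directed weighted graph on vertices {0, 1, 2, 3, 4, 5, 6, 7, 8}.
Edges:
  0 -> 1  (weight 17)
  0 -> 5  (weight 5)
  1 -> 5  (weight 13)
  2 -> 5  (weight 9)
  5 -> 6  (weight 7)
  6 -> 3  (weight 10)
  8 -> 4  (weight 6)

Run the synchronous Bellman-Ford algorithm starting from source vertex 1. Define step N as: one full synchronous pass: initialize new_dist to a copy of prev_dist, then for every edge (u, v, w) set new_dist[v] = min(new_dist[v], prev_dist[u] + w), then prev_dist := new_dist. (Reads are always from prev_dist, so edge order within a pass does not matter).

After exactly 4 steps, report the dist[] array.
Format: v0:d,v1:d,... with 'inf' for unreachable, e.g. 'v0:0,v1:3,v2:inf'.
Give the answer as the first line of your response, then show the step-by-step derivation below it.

v0:inf,v1:0,v2:inf,v3:30,v4:inf,v5:13,v6:20,v7:inf,v8:inf

step 1: dist = v0:inf,v1:0,v2:inf,v3:inf,v4:inf,v5:13,v6:inf,v7:inf,v8:inf
step 2: dist = v0:inf,v1:0,v2:inf,v3:inf,v4:inf,v5:13,v6:20,v7:inf,v8:inf
step 3: dist = v0:inf,v1:0,v2:inf,v3:30,v4:inf,v5:13,v6:20,v7:inf,v8:inf
step 4: dist = v0:inf,v1:0,v2:inf,v3:30,v4:inf,v5:13,v6:20,v7:inf,v8:inf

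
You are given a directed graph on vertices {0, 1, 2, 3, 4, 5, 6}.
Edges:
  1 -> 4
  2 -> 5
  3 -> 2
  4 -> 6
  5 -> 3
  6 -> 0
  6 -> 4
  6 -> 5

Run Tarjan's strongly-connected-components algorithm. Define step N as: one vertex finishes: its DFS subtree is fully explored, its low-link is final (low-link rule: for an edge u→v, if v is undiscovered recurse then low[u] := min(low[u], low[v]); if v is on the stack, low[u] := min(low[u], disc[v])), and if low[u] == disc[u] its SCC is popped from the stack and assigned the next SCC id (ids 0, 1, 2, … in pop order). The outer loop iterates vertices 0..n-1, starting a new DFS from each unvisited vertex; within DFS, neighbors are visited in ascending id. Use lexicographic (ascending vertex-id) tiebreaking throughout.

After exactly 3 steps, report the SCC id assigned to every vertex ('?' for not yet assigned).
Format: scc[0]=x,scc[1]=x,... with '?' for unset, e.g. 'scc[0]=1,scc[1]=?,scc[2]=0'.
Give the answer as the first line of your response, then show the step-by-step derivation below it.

scc[0]=0,scc[1]=?,scc[2]=?,scc[3]=?,scc[4]=?,scc[5]=?,scc[6]=?

step 1: low=(low[0]=0,low[1]=?,low[2]=?,low[3]=?,low[4]=?,low[5]=?,low[6]=?); scc=(scc[0]=0,scc[1]=?,scc[2]=?,scc[3]=?,scc[4]=?,scc[5]=?,scc[6]=?)
step 2: low=(low[0]=0,low[1]=1,low[2]=4,low[3]=5,low[4]=2,low[5]=4,low[6]=2); scc=(scc[0]=0,scc[1]=?,scc[2]=?,scc[3]=?,scc[4]=?,scc[5]=?,scc[6]=?)
step 3: low=(low[0]=0,low[1]=1,low[2]=4,low[3]=4,low[4]=2,low[5]=4,low[6]=2); scc=(scc[0]=0,scc[1]=?,scc[2]=?,scc[3]=?,scc[4]=?,scc[5]=?,scc[6]=?)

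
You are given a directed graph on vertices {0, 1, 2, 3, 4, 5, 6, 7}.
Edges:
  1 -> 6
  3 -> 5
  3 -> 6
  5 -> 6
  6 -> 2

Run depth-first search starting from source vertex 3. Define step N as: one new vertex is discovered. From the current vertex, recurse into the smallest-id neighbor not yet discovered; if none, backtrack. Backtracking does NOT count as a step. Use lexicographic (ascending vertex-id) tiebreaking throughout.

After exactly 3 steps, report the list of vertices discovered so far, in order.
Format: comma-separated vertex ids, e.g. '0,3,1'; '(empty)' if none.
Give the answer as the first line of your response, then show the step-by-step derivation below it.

3,5,6

step 1: discover 3; path=3; order=3
step 2: discover 5; path=3>5; order=3,5
step 3: discover 6; path=3>5>6; order=3,5,6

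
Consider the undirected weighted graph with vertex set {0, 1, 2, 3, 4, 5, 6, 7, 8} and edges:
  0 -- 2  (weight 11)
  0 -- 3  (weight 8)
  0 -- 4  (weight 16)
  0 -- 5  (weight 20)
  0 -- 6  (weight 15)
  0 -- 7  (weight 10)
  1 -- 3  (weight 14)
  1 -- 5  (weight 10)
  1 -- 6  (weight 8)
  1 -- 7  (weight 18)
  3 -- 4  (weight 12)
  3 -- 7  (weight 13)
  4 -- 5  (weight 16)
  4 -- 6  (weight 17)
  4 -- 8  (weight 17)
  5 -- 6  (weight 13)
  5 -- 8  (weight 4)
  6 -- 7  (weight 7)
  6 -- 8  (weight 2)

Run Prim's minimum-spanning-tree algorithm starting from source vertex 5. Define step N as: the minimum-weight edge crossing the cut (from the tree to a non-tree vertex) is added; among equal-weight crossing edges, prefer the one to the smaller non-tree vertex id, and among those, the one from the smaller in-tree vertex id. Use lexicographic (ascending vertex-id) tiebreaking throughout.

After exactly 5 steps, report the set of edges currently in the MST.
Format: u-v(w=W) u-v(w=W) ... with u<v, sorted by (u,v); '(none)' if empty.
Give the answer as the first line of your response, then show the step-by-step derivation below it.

0-7(w=10) 1-6(w=8) 5-8(w=4) 6-7(w=7) 6-8(w=2)

step 1: add edge 5-8 (w=4); MST = {5-8(w=4)}
step 2: add edge 6-8 (w=2); MST = {5-8(w=4) 6-8(w=2)}
step 3: add edge 6-7 (w=7); MST = {5-8(w=4) 6-7(w=7) 6-8(w=2)}
step 4: add edge 1-6 (w=8); MST = {1-6(w=8) 5-8(w=4) 6-7(w=7) 6-8(w=2)}
step 5: add edge 0-7 (w=10); MST = {0-7(w=10) 1-6(w=8) 5-8(w=4) 6-7(w=7) 6-8(w=2)}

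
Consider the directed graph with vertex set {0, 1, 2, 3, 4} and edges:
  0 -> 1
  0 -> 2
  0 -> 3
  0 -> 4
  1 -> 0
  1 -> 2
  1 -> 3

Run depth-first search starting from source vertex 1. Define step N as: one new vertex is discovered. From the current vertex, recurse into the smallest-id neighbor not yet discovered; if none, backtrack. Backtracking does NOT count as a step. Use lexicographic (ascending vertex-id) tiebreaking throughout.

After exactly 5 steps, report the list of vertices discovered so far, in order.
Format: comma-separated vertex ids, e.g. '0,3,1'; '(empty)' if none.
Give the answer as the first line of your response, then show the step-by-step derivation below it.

1,0,2,3,4

step 1: discover 1; path=1; order=1
step 2: discover 0; path=1>0; order=1,0
step 3: discover 2; path=1>0>2; order=1,0,2
step 4: discover 3; path=1>0>3; order=1,0,2,3
step 5: discover 4; path=1>0>4; order=1,0,2,3,4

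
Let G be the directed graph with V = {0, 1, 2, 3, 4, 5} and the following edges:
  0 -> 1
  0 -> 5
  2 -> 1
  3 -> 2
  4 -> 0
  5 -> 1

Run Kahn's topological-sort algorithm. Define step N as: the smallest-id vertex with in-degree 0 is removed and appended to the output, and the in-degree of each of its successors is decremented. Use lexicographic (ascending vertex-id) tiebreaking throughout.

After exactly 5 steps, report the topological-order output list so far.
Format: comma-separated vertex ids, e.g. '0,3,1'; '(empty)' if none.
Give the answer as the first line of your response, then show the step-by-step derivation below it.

3,2,4,0,5

step 1: output 3; order=[3]; indeg=(1,3,0,0,0,1)
step 2: output 2; order=[3,2]; indeg=(1,2,0,0,0,1)
step 3: output 4; order=[3,2,4]; indeg=(0,2,0,0,0,1)
step 4: output 0; order=[3,2,4,0]; indeg=(0,1,0,0,0,0)
step 5: output 5; order=[3,2,4,0,5]; indeg=(0,0,0,0,0,0)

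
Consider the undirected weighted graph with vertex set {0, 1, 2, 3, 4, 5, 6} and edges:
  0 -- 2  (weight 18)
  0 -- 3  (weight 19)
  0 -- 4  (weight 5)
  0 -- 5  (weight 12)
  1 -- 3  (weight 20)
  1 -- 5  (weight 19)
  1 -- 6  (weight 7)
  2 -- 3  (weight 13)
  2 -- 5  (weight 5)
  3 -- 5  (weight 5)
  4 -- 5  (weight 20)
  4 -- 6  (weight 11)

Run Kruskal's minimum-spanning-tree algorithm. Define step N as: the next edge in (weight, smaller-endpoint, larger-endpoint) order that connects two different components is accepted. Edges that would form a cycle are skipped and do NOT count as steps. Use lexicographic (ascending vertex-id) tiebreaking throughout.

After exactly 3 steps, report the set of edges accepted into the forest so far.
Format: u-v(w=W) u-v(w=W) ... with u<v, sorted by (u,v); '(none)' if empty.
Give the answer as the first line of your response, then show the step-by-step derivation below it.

0-4(w=5) 2-5(w=5) 3-5(w=5)

step 1: add edge 0-4 (w=5); MST = {0-4(w=5)}
step 2: add edge 2-5 (w=5); MST = {0-4(w=5) 2-5(w=5)}
step 3: add edge 3-5 (w=5); MST = {0-4(w=5) 2-5(w=5) 3-5(w=5)}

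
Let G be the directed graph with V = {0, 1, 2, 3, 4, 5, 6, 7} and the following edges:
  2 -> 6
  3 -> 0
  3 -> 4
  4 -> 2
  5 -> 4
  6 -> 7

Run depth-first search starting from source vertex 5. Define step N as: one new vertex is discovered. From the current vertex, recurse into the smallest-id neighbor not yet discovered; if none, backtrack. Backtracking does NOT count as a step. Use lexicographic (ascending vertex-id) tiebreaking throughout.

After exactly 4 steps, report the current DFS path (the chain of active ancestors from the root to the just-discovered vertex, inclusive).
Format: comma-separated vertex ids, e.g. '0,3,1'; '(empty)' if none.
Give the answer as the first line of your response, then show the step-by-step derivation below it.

5,4,2,6

step 1: discover 5; path=5; order=5
step 2: discover 4; path=5>4; order=5,4
step 3: discover 2; path=5>4>2; order=5,4,2
step 4: discover 6; path=5>4>2>6; order=5,4,2,6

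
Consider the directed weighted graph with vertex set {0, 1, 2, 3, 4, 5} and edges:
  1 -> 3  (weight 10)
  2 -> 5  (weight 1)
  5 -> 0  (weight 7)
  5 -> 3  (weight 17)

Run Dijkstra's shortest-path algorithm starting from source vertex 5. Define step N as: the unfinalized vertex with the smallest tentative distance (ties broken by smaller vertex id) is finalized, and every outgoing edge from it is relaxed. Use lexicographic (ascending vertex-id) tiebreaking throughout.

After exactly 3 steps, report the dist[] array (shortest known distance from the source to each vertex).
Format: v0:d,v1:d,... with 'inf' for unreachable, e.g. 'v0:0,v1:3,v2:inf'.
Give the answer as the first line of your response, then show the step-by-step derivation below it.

v0:7,v1:inf,v2:inf,v3:17,v4:inf,v5:0

step 1: dist = v0:7,v1:inf,v2:inf,v3:17,v4:inf,v5:0
step 2: dist = v0:7,v1:inf,v2:inf,v3:17,v4:inf,v5:0
step 3: dist = v0:7,v1:inf,v2:inf,v3:17,v4:inf,v5:0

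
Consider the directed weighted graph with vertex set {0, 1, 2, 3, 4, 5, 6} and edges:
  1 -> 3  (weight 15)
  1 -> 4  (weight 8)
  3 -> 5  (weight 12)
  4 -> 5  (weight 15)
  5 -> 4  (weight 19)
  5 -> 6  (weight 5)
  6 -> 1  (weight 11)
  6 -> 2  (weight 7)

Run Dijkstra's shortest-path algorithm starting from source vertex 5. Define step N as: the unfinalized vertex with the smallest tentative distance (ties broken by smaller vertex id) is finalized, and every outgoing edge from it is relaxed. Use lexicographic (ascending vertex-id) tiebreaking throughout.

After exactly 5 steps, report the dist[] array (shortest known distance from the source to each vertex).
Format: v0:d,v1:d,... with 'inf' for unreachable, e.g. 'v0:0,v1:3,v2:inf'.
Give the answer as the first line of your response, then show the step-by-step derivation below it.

v0:inf,v1:16,v2:12,v3:31,v4:19,v5:0,v6:5

step 1: dist = v0:inf,v1:inf,v2:inf,v3:inf,v4:19,v5:0,v6:5
step 2: dist = v0:inf,v1:16,v2:12,v3:inf,v4:19,v5:0,v6:5
step 3: dist = v0:inf,v1:16,v2:12,v3:inf,v4:19,v5:0,v6:5
step 4: dist = v0:inf,v1:16,v2:12,v3:31,v4:19,v5:0,v6:5
step 5: dist = v0:inf,v1:16,v2:12,v3:31,v4:19,v5:0,v6:5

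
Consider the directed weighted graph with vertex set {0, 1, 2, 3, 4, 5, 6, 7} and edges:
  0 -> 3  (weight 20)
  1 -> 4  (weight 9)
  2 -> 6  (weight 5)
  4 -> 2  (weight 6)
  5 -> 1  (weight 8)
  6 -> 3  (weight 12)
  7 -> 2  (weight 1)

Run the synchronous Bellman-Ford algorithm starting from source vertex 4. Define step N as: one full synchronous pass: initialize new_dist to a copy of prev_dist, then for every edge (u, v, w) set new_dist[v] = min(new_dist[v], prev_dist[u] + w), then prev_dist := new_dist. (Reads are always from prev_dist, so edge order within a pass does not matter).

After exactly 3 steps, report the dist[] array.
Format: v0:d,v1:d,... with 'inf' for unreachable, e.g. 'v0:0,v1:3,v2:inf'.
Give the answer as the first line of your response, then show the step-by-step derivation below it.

v0:inf,v1:inf,v2:6,v3:23,v4:0,v5:inf,v6:11,v7:inf

step 1: dist = v0:inf,v1:inf,v2:6,v3:inf,v4:0,v5:inf,v6:inf,v7:inf
step 2: dist = v0:inf,v1:inf,v2:6,v3:inf,v4:0,v5:inf,v6:11,v7:inf
step 3: dist = v0:inf,v1:inf,v2:6,v3:23,v4:0,v5:inf,v6:11,v7:inf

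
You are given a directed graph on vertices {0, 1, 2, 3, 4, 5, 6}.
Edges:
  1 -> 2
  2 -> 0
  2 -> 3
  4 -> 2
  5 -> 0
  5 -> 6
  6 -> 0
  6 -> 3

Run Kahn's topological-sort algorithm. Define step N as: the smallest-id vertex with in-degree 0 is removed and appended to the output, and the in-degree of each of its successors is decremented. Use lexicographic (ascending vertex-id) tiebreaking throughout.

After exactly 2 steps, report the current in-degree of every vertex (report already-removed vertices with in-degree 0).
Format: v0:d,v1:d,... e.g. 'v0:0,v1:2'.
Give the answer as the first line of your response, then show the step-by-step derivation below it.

v0:3,v1:0,v2:0,v3:2,v4:0,v5:0,v6:1

step 1: output 1; order=[1]; indeg=(3,0,1,2,0,0,1)
step 2: output 4; order=[1,4]; indeg=(3,0,0,2,0,0,1)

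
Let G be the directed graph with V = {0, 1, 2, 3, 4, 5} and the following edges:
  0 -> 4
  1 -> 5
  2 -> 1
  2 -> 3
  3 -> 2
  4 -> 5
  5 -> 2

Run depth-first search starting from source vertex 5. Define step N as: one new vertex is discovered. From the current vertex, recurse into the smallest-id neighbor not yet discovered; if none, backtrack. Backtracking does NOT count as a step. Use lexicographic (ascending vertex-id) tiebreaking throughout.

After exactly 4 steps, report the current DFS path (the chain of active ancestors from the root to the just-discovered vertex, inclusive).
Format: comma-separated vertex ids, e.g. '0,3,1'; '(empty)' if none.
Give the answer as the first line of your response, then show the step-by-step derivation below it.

5,2,3

step 1: discover 5; path=5; order=5
step 2: discover 2; path=5>2; order=5,2
step 3: discover 1; path=5>2>1; order=5,2,1
step 4: discover 3; path=5>2>3; order=5,2,1,3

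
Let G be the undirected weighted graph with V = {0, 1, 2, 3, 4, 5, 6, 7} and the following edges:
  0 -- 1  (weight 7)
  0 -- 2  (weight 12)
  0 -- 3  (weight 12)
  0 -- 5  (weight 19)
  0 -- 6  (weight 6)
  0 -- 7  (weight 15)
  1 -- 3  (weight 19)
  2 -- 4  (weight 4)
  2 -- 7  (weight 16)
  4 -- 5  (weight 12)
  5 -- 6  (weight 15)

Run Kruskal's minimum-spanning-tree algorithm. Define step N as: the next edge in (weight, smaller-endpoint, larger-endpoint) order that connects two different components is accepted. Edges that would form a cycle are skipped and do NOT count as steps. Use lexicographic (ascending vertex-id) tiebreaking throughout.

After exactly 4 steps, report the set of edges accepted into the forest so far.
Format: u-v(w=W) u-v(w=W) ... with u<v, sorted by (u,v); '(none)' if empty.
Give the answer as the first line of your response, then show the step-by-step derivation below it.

0-1(w=7) 0-2(w=12) 0-6(w=6) 2-4(w=4)

step 1: add edge 2-4 (w=4); MST = {2-4(w=4)}
step 2: add edge 0-6 (w=6); MST = {0-6(w=6) 2-4(w=4)}
step 3: add edge 0-1 (w=7); MST = {0-1(w=7) 0-6(w=6) 2-4(w=4)}
step 4: add edge 0-2 (w=12); MST = {0-1(w=7) 0-2(w=12) 0-6(w=6) 2-4(w=4)}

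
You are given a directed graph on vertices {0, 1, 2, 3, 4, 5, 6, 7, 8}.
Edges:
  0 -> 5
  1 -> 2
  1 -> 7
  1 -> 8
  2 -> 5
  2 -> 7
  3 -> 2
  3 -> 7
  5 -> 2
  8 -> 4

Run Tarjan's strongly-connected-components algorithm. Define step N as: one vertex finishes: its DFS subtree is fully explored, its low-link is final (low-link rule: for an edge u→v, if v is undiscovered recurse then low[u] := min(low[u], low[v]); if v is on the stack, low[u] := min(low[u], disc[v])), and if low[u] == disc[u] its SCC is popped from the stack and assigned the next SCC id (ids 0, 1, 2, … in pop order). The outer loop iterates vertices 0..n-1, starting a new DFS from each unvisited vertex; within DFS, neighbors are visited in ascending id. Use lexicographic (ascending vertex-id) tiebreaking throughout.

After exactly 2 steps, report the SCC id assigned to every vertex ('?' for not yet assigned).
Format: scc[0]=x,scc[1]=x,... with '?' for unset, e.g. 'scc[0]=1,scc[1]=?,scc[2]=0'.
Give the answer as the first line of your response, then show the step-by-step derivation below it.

scc[0]=?,scc[1]=?,scc[2]=?,scc[3]=?,scc[4]=?,scc[5]=?,scc[6]=?,scc[7]=0,scc[8]=?

step 1: low=(low[0]=0,low[1]=?,low[2]=1,low[3]=?,low[4]=?,low[5]=1,low[6]=?,low[7]=3,low[8]=?); scc=(scc[0]=?,scc[1]=?,scc[2]=?,scc[3]=?,scc[4]=?,scc[5]=?,scc[6]=?,scc[7]=0,scc[8]=?)
step 2: low=(low[0]=0,low[1]=?,low[2]=1,low[3]=?,low[4]=?,low[5]=1,low[6]=?,low[7]=3,low[8]=?); scc=(scc[0]=?,scc[1]=?,scc[2]=?,scc[3]=?,scc[4]=?,scc[5]=?,scc[6]=?,scc[7]=0,scc[8]=?)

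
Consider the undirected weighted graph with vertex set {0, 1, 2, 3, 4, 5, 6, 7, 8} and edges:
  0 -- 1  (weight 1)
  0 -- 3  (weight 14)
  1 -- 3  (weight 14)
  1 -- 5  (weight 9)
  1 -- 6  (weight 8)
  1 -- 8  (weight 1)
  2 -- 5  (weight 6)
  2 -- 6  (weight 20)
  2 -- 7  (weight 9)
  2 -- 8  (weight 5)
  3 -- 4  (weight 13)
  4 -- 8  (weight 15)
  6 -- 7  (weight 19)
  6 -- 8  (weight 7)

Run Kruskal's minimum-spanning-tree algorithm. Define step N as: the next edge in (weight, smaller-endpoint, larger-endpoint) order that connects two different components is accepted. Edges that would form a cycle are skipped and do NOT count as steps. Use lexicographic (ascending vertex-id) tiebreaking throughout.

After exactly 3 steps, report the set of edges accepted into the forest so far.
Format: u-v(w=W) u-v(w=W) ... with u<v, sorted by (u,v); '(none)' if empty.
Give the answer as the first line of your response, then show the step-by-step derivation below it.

0-1(w=1) 1-8(w=1) 2-8(w=5)

step 1: add edge 0-1 (w=1); MST = {0-1(w=1)}
step 2: add edge 1-8 (w=1); MST = {0-1(w=1) 1-8(w=1)}
step 3: add edge 2-8 (w=5); MST = {0-1(w=1) 1-8(w=1) 2-8(w=5)}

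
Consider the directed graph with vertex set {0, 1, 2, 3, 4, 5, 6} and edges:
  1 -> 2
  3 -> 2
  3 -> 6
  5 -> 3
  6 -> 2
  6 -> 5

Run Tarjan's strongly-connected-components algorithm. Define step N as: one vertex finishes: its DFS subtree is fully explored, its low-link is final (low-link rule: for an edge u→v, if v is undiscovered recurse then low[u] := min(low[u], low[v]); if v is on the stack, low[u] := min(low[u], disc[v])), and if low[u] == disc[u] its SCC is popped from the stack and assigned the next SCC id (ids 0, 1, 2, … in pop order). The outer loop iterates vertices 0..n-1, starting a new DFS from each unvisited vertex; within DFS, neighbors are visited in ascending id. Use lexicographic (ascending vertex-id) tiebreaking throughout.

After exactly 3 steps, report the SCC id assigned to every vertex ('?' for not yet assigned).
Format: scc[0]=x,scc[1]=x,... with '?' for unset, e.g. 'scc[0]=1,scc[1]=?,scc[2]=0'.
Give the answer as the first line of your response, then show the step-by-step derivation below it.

scc[0]=0,scc[1]=2,scc[2]=1,scc[3]=?,scc[4]=?,scc[5]=?,scc[6]=?

step 1: low=(low[0]=0,low[1]=?,low[2]=?,low[3]=?,low[4]=?,low[5]=?,low[6]=?); scc=(scc[0]=0,scc[1]=?,scc[2]=?,scc[3]=?,scc[4]=?,scc[5]=?,scc[6]=?)
step 2: low=(low[0]=0,low[1]=1,low[2]=2,low[3]=?,low[4]=?,low[5]=?,low[6]=?); scc=(scc[0]=0,scc[1]=?,scc[2]=1,scc[3]=?,scc[4]=?,scc[5]=?,scc[6]=?)
step 3: low=(low[0]=0,low[1]=1,low[2]=2,low[3]=?,low[4]=?,low[5]=?,low[6]=?); scc=(scc[0]=0,scc[1]=2,scc[2]=1,scc[3]=?,scc[4]=?,scc[5]=?,scc[6]=?)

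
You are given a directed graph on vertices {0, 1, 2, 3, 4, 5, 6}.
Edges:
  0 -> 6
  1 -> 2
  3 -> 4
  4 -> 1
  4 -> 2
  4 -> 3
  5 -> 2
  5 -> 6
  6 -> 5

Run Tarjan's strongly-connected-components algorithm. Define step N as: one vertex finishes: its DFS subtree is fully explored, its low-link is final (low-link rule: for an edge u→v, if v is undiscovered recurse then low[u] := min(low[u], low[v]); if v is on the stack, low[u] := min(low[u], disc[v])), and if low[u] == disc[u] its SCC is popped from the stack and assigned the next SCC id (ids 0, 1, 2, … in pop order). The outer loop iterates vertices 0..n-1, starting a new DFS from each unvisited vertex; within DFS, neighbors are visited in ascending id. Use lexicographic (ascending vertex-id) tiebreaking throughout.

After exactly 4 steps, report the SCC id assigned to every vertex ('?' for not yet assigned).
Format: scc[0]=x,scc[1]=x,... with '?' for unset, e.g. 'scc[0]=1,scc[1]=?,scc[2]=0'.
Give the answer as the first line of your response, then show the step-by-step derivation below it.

scc[0]=2,scc[1]=?,scc[2]=0,scc[3]=?,scc[4]=?,scc[5]=1,scc[6]=1

step 1: low=(low[0]=0,low[1]=?,low[2]=3,low[3]=?,low[4]=?,low[5]=2,low[6]=1); scc=(scc[0]=?,scc[1]=?,scc[2]=0,scc[3]=?,scc[4]=?,scc[5]=?,scc[6]=?)
step 2: low=(low[0]=0,low[1]=?,low[2]=3,low[3]=?,low[4]=?,low[5]=1,low[6]=1); scc=(scc[0]=?,scc[1]=?,scc[2]=0,scc[3]=?,scc[4]=?,scc[5]=?,scc[6]=?)
step 3: low=(low[0]=0,low[1]=?,low[2]=3,low[3]=?,low[4]=?,low[5]=1,low[6]=1); scc=(scc[0]=?,scc[1]=?,scc[2]=0,scc[3]=?,scc[4]=?,scc[5]=1,scc[6]=1)
step 4: low=(low[0]=0,low[1]=?,low[2]=3,low[3]=?,low[4]=?,low[5]=1,low[6]=1); scc=(scc[0]=2,scc[1]=?,scc[2]=0,scc[3]=?,scc[4]=?,scc[5]=1,scc[6]=1)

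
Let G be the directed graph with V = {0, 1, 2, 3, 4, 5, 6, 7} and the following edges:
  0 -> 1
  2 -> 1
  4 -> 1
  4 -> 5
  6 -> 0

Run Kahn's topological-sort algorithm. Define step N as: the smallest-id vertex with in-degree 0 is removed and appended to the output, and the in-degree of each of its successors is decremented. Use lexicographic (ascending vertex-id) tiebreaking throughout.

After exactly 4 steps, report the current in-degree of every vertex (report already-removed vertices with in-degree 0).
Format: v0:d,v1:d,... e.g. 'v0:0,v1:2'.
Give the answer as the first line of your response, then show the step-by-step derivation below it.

v0:1,v1:1,v2:0,v3:0,v4:0,v5:0,v6:0,v7:0

step 1: output 2; order=[2]; indeg=(1,2,0,0,0,1,0,0)
step 2: output 3; order=[2,3]; indeg=(1,2,0,0,0,1,0,0)
step 3: output 4; order=[2,3,4]; indeg=(1,1,0,0,0,0,0,0)
step 4: output 5; order=[2,3,4,5]; indeg=(1,1,0,0,0,0,0,0)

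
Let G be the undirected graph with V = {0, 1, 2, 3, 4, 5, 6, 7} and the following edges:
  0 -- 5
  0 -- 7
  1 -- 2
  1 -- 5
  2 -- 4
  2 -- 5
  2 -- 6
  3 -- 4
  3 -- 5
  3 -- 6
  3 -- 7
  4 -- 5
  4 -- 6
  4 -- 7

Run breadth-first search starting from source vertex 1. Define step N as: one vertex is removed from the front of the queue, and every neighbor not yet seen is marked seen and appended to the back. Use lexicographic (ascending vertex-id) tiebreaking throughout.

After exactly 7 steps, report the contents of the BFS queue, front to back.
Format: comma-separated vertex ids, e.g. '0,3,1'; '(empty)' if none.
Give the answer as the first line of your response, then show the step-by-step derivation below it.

7

step 1: dequeue 1; queue=[2,5]; order=1
step 2: dequeue 2; queue=[5,4,6]; order=1,2
step 3: dequeue 5; queue=[4,6,0,3]; order=1,2,5
step 4: dequeue 4; queue=[6,0,3,7]; order=1,2,5,4
step 5: dequeue 6; queue=[0,3,7]; order=1,2,5,4,6
step 6: dequeue 0; queue=[3,7]; order=1,2,5,4,6,0
step 7: dequeue 3; queue=[7]; order=1,2,5,4,6,0,3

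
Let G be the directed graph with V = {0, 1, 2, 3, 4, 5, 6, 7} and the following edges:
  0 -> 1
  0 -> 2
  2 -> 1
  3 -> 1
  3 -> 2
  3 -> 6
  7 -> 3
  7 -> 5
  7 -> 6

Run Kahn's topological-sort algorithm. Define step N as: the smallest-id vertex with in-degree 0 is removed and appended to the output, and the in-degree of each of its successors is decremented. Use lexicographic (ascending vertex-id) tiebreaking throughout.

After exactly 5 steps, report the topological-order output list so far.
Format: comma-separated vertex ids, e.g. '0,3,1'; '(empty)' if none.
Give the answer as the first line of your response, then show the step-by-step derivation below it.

0,4,7,3,2

step 1: output 0; order=[0]; indeg=(0,2,1,1,0,1,2,0)
step 2: output 4; order=[0,4]; indeg=(0,2,1,1,0,1,2,0)
step 3: output 7; order=[0,4,7]; indeg=(0,2,1,0,0,0,1,0)
step 4: output 3; order=[0,4,7,3]; indeg=(0,1,0,0,0,0,0,0)
step 5: output 2; order=[0,4,7,3,2]; indeg=(0,0,0,0,0,0,0,0)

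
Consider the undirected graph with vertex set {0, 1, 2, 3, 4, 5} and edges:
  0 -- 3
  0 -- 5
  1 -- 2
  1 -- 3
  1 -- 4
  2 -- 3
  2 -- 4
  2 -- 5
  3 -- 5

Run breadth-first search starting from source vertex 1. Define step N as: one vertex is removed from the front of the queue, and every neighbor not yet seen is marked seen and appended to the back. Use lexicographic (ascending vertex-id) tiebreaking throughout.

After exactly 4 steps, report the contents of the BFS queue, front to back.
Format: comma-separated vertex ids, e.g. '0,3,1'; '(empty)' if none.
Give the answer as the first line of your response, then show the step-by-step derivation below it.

5,0

step 1: dequeue 1; queue=[2,3,4]; order=1
step 2: dequeue 2; queue=[3,4,5]; order=1,2
step 3: dequeue 3; queue=[4,5,0]; order=1,2,3
step 4: dequeue 4; queue=[5,0]; order=1,2,3,4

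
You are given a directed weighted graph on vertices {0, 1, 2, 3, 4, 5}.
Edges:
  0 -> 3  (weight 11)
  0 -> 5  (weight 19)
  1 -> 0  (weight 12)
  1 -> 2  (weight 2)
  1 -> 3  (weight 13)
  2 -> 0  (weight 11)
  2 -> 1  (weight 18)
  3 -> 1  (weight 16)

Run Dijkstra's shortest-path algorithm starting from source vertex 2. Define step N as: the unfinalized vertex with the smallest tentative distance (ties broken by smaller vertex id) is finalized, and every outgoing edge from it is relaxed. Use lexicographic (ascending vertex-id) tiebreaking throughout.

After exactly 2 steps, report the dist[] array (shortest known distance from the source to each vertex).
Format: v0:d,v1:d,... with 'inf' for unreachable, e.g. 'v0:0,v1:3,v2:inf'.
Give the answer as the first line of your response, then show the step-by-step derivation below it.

v0:11,v1:18,v2:0,v3:22,v4:inf,v5:30

step 1: dist = v0:11,v1:18,v2:0,v3:inf,v4:inf,v5:inf
step 2: dist = v0:11,v1:18,v2:0,v3:22,v4:inf,v5:30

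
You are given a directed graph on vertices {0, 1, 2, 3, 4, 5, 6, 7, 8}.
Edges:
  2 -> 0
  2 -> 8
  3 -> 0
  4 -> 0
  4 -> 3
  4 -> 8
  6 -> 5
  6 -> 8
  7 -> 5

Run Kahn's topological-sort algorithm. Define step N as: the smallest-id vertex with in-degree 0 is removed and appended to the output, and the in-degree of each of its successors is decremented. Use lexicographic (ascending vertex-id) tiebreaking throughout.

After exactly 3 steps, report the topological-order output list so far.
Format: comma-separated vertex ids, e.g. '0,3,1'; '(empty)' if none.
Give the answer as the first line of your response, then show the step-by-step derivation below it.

1,2,4

step 1: output 1; order=[1]; indeg=(3,0,0,1,0,2,0,0,3)
step 2: output 2; order=[1,2]; indeg=(2,0,0,1,0,2,0,0,2)
step 3: output 4; order=[1,2,4]; indeg=(1,0,0,0,0,2,0,0,1)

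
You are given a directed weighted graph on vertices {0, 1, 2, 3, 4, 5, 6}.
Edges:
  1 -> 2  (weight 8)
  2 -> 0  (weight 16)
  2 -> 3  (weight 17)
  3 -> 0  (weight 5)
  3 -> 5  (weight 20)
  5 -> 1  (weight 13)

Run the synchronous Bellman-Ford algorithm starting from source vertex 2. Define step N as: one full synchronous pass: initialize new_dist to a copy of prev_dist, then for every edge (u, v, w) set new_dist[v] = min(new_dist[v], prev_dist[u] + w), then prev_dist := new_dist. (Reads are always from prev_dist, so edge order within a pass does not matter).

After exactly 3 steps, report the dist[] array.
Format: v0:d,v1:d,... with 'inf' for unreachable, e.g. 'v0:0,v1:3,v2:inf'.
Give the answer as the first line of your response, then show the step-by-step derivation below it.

v0:16,v1:50,v2:0,v3:17,v4:inf,v5:37,v6:inf

step 1: dist = v0:16,v1:inf,v2:0,v3:17,v4:inf,v5:inf,v6:inf
step 2: dist = v0:16,v1:inf,v2:0,v3:17,v4:inf,v5:37,v6:inf
step 3: dist = v0:16,v1:50,v2:0,v3:17,v4:inf,v5:37,v6:inf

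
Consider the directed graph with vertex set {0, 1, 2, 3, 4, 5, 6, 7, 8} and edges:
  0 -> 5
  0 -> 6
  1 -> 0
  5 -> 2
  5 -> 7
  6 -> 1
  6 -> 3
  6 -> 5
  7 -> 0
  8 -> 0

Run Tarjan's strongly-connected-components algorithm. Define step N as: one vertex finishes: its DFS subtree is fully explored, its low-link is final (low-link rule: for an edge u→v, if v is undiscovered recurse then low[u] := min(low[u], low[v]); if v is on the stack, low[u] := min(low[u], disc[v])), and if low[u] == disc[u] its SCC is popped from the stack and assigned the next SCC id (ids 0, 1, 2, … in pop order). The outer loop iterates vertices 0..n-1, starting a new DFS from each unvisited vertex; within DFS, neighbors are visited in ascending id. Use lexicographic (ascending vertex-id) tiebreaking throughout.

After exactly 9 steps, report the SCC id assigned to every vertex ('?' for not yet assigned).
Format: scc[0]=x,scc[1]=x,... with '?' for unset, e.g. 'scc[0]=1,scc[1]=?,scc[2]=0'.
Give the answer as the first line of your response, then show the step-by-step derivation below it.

scc[0]=2,scc[1]=2,scc[2]=0,scc[3]=1,scc[4]=3,scc[5]=2,scc[6]=2,scc[7]=2,scc[8]=4

step 1: low=(low[0]=0,low[1]=?,low[2]=2,low[3]=?,low[4]=?,low[5]=1,low[6]=?,low[7]=?,low[8]=?); scc=(scc[0]=?,scc[1]=?,scc[2]=0,scc[3]=?,scc[4]=?,scc[5]=?,scc[6]=?,scc[7]=?,scc[8]=?)
step 2: low=(low[0]=0,low[1]=?,low[2]=2,low[3]=?,low[4]=?,low[5]=1,low[6]=?,low[7]=0,low[8]=?); scc=(scc[0]=?,scc[1]=?,scc[2]=0,scc[3]=?,scc[4]=?,scc[5]=?,scc[6]=?,scc[7]=?,scc[8]=?)
step 3: low=(low[0]=0,low[1]=?,low[2]=2,low[3]=?,low[4]=?,low[5]=0,low[6]=?,low[7]=0,low[8]=?); scc=(scc[0]=?,scc[1]=?,scc[2]=0,scc[3]=?,scc[4]=?,scc[5]=?,scc[6]=?,scc[7]=?,scc[8]=?)
step 4: low=(low[0]=0,low[1]=0,low[2]=2,low[3]=?,low[4]=?,low[5]=0,low[6]=4,low[7]=0,low[8]=?); scc=(scc[0]=?,scc[1]=?,scc[2]=0,scc[3]=?,scc[4]=?,scc[5]=?,scc[6]=?,scc[7]=?,scc[8]=?)
step 5: low=(low[0]=0,low[1]=0,low[2]=2,low[3]=6,low[4]=?,low[5]=0,low[6]=0,low[7]=0,low[8]=?); scc=(scc[0]=?,scc[1]=?,scc[2]=0,scc[3]=1,scc[4]=?,scc[5]=?,scc[6]=?,scc[7]=?,scc[8]=?)
step 6: low=(low[0]=0,low[1]=0,low[2]=2,low[3]=6,low[4]=?,low[5]=0,low[6]=0,low[7]=0,low[8]=?); scc=(scc[0]=?,scc[1]=?,scc[2]=0,scc[3]=1,scc[4]=?,scc[5]=?,scc[6]=?,scc[7]=?,scc[8]=?)
step 7: low=(low[0]=0,low[1]=0,low[2]=2,low[3]=6,low[4]=?,low[5]=0,low[6]=0,low[7]=0,low[8]=?); scc=(scc[0]=2,scc[1]=2,scc[2]=0,scc[3]=1,scc[4]=?,scc[5]=2,scc[6]=2,scc[7]=2,scc[8]=?)
step 8: low=(low[0]=0,low[1]=0,low[2]=2,low[3]=6,low[4]=7,low[5]=0,low[6]=0,low[7]=0,low[8]=?); scc=(scc[0]=2,scc[1]=2,scc[2]=0,scc[3]=1,scc[4]=3,scc[5]=2,scc[6]=2,scc[7]=2,scc[8]=?)
step 9: low=(low[0]=0,low[1]=0,low[2]=2,low[3]=6,low[4]=7,low[5]=0,low[6]=0,low[7]=0,low[8]=8); scc=(scc[0]=2,scc[1]=2,scc[2]=0,scc[3]=1,scc[4]=3,scc[5]=2,scc[6]=2,scc[7]=2,scc[8]=4)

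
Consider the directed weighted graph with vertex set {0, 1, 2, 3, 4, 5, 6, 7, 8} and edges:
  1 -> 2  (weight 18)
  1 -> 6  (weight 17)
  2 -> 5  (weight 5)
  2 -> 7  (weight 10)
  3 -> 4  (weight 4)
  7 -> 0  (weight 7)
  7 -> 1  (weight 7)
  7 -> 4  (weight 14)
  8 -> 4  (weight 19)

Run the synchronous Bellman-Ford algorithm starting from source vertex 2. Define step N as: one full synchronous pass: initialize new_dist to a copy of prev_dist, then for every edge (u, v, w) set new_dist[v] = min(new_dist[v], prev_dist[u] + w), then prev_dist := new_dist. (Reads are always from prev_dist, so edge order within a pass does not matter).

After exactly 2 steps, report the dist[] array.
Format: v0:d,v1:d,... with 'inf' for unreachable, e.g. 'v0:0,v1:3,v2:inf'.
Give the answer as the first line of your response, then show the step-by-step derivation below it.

v0:17,v1:17,v2:0,v3:inf,v4:24,v5:5,v6:inf,v7:10,v8:inf

step 1: dist = v0:inf,v1:inf,v2:0,v3:inf,v4:inf,v5:5,v6:inf,v7:10,v8:inf
step 2: dist = v0:17,v1:17,v2:0,v3:inf,v4:24,v5:5,v6:inf,v7:10,v8:inf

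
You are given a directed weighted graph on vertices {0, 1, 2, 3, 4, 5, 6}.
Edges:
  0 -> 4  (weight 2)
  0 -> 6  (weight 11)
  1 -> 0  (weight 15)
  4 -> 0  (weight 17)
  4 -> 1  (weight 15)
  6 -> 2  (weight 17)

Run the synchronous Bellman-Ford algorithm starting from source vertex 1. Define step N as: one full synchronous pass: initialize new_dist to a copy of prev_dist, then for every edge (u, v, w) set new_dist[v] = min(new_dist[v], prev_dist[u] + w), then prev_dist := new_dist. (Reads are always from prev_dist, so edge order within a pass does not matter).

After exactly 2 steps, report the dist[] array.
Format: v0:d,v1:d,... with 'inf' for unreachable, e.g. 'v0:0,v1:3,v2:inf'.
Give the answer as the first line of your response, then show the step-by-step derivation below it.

v0:15,v1:0,v2:inf,v3:inf,v4:17,v5:inf,v6:26

step 1: dist = v0:15,v1:0,v2:inf,v3:inf,v4:inf,v5:inf,v6:inf
step 2: dist = v0:15,v1:0,v2:inf,v3:inf,v4:17,v5:inf,v6:26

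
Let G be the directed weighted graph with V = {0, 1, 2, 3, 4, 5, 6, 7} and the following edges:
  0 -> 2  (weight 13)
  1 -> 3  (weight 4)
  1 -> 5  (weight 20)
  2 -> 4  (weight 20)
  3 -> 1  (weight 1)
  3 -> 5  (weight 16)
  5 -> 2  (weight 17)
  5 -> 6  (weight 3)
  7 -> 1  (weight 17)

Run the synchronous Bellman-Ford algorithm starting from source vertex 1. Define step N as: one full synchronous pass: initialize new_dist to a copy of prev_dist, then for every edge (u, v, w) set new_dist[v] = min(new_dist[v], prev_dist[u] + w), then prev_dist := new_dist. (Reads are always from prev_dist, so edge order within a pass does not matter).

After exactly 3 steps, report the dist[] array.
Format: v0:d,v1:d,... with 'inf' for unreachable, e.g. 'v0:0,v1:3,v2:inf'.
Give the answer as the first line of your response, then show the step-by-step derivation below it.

v0:inf,v1:0,v2:37,v3:4,v4:57,v5:20,v6:23,v7:inf

step 1: dist = v0:inf,v1:0,v2:inf,v3:4,v4:inf,v5:20,v6:inf,v7:inf
step 2: dist = v0:inf,v1:0,v2:37,v3:4,v4:inf,v5:20,v6:23,v7:inf
step 3: dist = v0:inf,v1:0,v2:37,v3:4,v4:57,v5:20,v6:23,v7:inf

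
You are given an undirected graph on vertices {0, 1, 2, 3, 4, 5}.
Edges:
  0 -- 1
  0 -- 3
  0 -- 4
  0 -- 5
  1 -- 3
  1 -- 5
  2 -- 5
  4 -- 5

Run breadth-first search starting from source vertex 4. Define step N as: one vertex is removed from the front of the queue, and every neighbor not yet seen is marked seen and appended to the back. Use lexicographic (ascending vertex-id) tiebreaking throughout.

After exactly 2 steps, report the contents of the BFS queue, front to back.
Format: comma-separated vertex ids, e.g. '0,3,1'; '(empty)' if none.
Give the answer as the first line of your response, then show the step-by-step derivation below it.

5,1,3

step 1: dequeue 4; queue=[0,5]; order=4
step 2: dequeue 0; queue=[5,1,3]; order=4,0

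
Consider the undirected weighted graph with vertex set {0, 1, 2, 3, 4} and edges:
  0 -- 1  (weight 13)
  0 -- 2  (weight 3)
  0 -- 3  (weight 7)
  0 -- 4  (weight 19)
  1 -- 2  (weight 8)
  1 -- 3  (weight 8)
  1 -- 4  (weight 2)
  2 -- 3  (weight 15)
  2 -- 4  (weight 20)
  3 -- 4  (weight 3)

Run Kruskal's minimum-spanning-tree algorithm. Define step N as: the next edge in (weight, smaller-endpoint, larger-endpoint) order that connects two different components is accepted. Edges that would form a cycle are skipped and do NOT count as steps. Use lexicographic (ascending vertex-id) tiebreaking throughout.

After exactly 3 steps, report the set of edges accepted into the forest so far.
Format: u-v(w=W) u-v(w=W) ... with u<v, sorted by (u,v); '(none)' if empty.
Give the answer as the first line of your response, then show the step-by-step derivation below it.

0-2(w=3) 1-4(w=2) 3-4(w=3)

step 1: add edge 1-4 (w=2); MST = {1-4(w=2)}
step 2: add edge 0-2 (w=3); MST = {0-2(w=3) 1-4(w=2)}
step 3: add edge 3-4 (w=3); MST = {0-2(w=3) 1-4(w=2) 3-4(w=3)}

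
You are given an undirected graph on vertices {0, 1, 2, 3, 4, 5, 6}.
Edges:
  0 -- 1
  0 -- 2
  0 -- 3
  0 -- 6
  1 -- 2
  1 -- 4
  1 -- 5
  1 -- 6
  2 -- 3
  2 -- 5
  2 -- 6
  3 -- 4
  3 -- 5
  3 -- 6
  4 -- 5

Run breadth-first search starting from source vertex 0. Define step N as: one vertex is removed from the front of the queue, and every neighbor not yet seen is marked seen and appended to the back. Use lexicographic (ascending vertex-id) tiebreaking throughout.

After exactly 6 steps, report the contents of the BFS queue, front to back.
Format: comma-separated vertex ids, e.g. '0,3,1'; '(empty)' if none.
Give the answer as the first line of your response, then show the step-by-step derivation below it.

5

step 1: dequeue 0; queue=[1,2,3,6]; order=0
step 2: dequeue 1; queue=[2,3,6,4,5]; order=0,1
step 3: dequeue 2; queue=[3,6,4,5]; order=0,1,2
step 4: dequeue 3; queue=[6,4,5]; order=0,1,2,3
step 5: dequeue 6; queue=[4,5]; order=0,1,2,3,6
step 6: dequeue 4; queue=[5]; order=0,1,2,3,6,4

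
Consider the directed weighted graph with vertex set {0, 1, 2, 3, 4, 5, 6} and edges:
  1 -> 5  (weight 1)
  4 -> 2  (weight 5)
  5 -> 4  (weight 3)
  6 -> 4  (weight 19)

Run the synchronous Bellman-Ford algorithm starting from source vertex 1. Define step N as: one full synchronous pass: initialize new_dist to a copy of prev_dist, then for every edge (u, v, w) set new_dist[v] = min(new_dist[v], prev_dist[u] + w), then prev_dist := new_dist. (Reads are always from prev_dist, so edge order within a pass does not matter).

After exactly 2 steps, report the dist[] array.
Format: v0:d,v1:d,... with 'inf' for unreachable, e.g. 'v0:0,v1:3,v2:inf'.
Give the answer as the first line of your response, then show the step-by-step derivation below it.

v0:inf,v1:0,v2:inf,v3:inf,v4:4,v5:1,v6:inf

step 1: dist = v0:inf,v1:0,v2:inf,v3:inf,v4:inf,v5:1,v6:inf
step 2: dist = v0:inf,v1:0,v2:inf,v3:inf,v4:4,v5:1,v6:inf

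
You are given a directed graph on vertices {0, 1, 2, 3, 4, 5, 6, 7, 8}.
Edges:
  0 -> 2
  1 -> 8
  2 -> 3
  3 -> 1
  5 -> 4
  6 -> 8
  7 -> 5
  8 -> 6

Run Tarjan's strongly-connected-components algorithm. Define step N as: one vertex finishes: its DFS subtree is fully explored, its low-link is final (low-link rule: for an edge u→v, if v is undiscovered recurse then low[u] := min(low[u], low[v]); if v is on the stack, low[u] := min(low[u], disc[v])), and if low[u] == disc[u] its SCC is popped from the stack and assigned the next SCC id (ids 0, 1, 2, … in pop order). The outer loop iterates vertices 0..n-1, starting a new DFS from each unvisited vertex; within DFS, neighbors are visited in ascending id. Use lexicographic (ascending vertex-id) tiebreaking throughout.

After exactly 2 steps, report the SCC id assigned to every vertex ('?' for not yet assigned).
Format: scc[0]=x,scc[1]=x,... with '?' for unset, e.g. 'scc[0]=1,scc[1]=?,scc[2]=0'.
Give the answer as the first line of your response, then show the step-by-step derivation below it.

scc[0]=?,scc[1]=?,scc[2]=?,scc[3]=?,scc[4]=?,scc[5]=?,scc[6]=0,scc[7]=?,scc[8]=0

step 1: low=(low[0]=0,low[1]=3,low[2]=1,low[3]=2,low[4]=?,low[5]=?,low[6]=4,low[7]=?,low[8]=4); scc=(scc[0]=?,scc[1]=?,scc[2]=?,scc[3]=?,scc[4]=?,scc[5]=?,scc[6]=?,scc[7]=?,scc[8]=?)
step 2: low=(low[0]=0,low[1]=3,low[2]=1,low[3]=2,low[4]=?,low[5]=?,low[6]=4,low[7]=?,low[8]=4); scc=(scc[0]=?,scc[1]=?,scc[2]=?,scc[3]=?,scc[4]=?,scc[5]=?,scc[6]=0,scc[7]=?,scc[8]=0)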